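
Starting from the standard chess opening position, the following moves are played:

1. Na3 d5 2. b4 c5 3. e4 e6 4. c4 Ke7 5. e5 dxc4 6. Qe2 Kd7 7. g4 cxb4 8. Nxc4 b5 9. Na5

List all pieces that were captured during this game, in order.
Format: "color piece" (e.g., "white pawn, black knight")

Tracking captures:
  dxc4: captured white pawn
  cxb4: captured white pawn
  Nxc4: captured black pawn

white pawn, white pawn, black pawn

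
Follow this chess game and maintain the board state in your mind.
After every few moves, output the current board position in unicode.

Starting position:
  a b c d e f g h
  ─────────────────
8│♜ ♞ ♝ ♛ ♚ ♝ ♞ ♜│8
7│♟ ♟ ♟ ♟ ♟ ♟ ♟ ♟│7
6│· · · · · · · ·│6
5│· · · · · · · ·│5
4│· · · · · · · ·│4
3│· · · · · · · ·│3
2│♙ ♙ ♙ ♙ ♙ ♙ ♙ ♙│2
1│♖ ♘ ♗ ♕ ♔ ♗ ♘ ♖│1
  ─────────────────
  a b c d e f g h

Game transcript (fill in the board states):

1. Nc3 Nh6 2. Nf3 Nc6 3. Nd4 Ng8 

  a b c d e f g h
  ─────────────────
8│♜ · ♝ ♛ ♚ ♝ ♞ ♜│8
7│♟ ♟ ♟ ♟ ♟ ♟ ♟ ♟│7
6│· · ♞ · · · · ·│6
5│· · · · · · · ·│5
4│· · · ♘ · · · ·│4
3│· · ♘ · · · · ·│3
2│♙ ♙ ♙ ♙ ♙ ♙ ♙ ♙│2
1│♖ · ♗ ♕ ♔ ♗ · ♖│1
  ─────────────────
  a b c d e f g h

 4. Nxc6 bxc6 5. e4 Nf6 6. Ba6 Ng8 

  a b c d e f g h
  ─────────────────
8│♜ · ♝ ♛ ♚ ♝ ♞ ♜│8
7│♟ · ♟ ♟ ♟ ♟ ♟ ♟│7
6│♗ · ♟ · · · · ·│6
5│· · · · · · · ·│5
4│· · · · ♙ · · ·│4
3│· · ♘ · · · · ·│3
2│♙ ♙ ♙ ♙ · ♙ ♙ ♙│2
1│♖ · ♗ ♕ ♔ · · ♖│1
  ─────────────────
  a b c d e f g h

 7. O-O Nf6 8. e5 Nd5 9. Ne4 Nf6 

  a b c d e f g h
  ─────────────────
8│♜ · ♝ ♛ ♚ ♝ · ♜│8
7│♟ · ♟ ♟ ♟ ♟ ♟ ♟│7
6│♗ · ♟ · · ♞ · ·│6
5│· · · · ♙ · · ·│5
4│· · · · ♘ · · ·│4
3│· · · · · · · ·│3
2│♙ ♙ ♙ ♙ · ♙ ♙ ♙│2
1│♖ · ♗ ♕ · ♖ ♔ ·│1
  ─────────────────
  a b c d e f g h

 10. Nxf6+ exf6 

  a b c d e f g h
  ─────────────────
8│♜ · ♝ ♛ ♚ ♝ · ♜│8
7│♟ · ♟ ♟ · ♟ ♟ ♟│7
6│♗ · ♟ · · ♟ · ·│6
5│· · · · ♙ · · ·│5
4│· · · · · · · ·│4
3│· · · · · · · ·│3
2│♙ ♙ ♙ ♙ · ♙ ♙ ♙│2
1│♖ · ♗ ♕ · ♖ ♔ ·│1
  ─────────────────
  a b c d e f g h


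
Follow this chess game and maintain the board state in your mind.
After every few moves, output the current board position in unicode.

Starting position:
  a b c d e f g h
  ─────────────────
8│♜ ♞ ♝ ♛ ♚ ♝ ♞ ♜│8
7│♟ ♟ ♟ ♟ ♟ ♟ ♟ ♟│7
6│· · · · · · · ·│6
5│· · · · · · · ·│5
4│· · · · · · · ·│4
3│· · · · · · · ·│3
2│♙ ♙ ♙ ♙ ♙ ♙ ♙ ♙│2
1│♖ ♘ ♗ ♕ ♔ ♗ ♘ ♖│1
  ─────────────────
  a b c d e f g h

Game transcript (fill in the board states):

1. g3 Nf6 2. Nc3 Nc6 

  a b c d e f g h
  ─────────────────
8│♜ · ♝ ♛ ♚ ♝ · ♜│8
7│♟ ♟ ♟ ♟ ♟ ♟ ♟ ♟│7
6│· · ♞ · · ♞ · ·│6
5│· · · · · · · ·│5
4│· · · · · · · ·│4
3│· · ♘ · · · ♙ ·│3
2│♙ ♙ ♙ ♙ ♙ ♙ · ♙│2
1│♖ · ♗ ♕ ♔ ♗ ♘ ♖│1
  ─────────────────
  a b c d e f g h

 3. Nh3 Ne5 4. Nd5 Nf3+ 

  a b c d e f g h
  ─────────────────
8│♜ · ♝ ♛ ♚ ♝ · ♜│8
7│♟ ♟ ♟ ♟ ♟ ♟ ♟ ♟│7
6│· · · · · ♞ · ·│6
5│· · · ♘ · · · ·│5
4│· · · · · · · ·│4
3│· · · · · ♞ ♙ ♘│3
2│♙ ♙ ♙ ♙ ♙ ♙ · ♙│2
1│♖ · ♗ ♕ ♔ ♗ · ♖│1
  ─────────────────
  a b c d e f g h

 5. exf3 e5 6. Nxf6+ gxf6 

  a b c d e f g h
  ─────────────────
8│♜ · ♝ ♛ ♚ ♝ · ♜│8
7│♟ ♟ ♟ ♟ · ♟ · ♟│7
6│· · · · · ♟ · ·│6
5│· · · · ♟ · · ·│5
4│· · · · · · · ·│4
3│· · · · · ♙ ♙ ♘│3
2│♙ ♙ ♙ ♙ · ♙ · ♙│2
1│♖ · ♗ ♕ ♔ ♗ · ♖│1
  ─────────────────
  a b c d e f g h

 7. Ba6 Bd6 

  a b c d e f g h
  ─────────────────
8│♜ · ♝ ♛ ♚ · · ♜│8
7│♟ ♟ ♟ ♟ · ♟ · ♟│7
6│♗ · · ♝ · ♟ · ·│6
5│· · · · ♟ · · ·│5
4│· · · · · · · ·│4
3│· · · · · ♙ ♙ ♘│3
2│♙ ♙ ♙ ♙ · ♙ · ♙│2
1│♖ · ♗ ♕ ♔ · · ♖│1
  ─────────────────
  a b c d e f g h


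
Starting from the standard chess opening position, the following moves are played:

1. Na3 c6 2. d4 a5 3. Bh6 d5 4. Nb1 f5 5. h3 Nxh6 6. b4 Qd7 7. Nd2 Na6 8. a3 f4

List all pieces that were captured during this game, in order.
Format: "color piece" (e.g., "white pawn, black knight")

Tracking captures:
  Nxh6: captured white bishop

white bishop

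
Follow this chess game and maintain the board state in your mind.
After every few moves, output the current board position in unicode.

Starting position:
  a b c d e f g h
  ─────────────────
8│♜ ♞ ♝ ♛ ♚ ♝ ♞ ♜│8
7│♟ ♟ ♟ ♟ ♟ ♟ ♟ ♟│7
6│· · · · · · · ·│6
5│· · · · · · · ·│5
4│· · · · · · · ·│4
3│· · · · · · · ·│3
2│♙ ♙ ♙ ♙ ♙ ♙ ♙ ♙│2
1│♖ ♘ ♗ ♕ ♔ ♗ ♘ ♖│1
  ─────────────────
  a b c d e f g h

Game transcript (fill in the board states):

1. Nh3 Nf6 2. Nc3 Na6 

  a b c d e f g h
  ─────────────────
8│♜ · ♝ ♛ ♚ ♝ · ♜│8
7│♟ ♟ ♟ ♟ ♟ ♟ ♟ ♟│7
6│♞ · · · · ♞ · ·│6
5│· · · · · · · ·│5
4│· · · · · · · ·│4
3│· · ♘ · · · · ♘│3
2│♙ ♙ ♙ ♙ ♙ ♙ ♙ ♙│2
1│♖ · ♗ ♕ ♔ ♗ · ♖│1
  ─────────────────
  a b c d e f g h

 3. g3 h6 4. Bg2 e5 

  a b c d e f g h
  ─────────────────
8│♜ · ♝ ♛ ♚ ♝ · ♜│8
7│♟ ♟ ♟ ♟ · ♟ ♟ ·│7
6│♞ · · · · ♞ · ♟│6
5│· · · · ♟ · · ·│5
4│· · · · · · · ·│4
3│· · ♘ · · · ♙ ♘│3
2│♙ ♙ ♙ ♙ ♙ ♙ ♗ ♙│2
1│♖ · ♗ ♕ ♔ · · ♖│1
  ─────────────────
  a b c d e f g h

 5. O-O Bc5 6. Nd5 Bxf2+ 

  a b c d e f g h
  ─────────────────
8│♜ · ♝ ♛ ♚ · · ♜│8
7│♟ ♟ ♟ ♟ · ♟ ♟ ·│7
6│♞ · · · · ♞ · ♟│6
5│· · · ♘ ♟ · · ·│5
4│· · · · · · · ·│4
3│· · · · · · ♙ ♘│3
2│♙ ♙ ♙ ♙ ♙ ♝ ♗ ♙│2
1│♖ · ♗ ♕ · ♖ ♔ ·│1
  ─────────────────
  a b c d e f g h

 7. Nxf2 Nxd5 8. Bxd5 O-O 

  a b c d e f g h
  ─────────────────
8│♜ · ♝ ♛ · ♜ ♚ ·│8
7│♟ ♟ ♟ ♟ · ♟ ♟ ·│7
6│♞ · · · · · · ♟│6
5│· · · ♗ ♟ · · ·│5
4│· · · · · · · ·│4
3│· · · · · · ♙ ·│3
2│♙ ♙ ♙ ♙ ♙ ♘ · ♙│2
1│♖ · ♗ ♕ · ♖ ♔ ·│1
  ─────────────────
  a b c d e f g h

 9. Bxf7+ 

  a b c d e f g h
  ─────────────────
8│♜ · ♝ ♛ · ♜ ♚ ·│8
7│♟ ♟ ♟ ♟ · ♗ ♟ ·│7
6│♞ · · · · · · ♟│6
5│· · · · ♟ · · ·│5
4│· · · · · · · ·│4
3│· · · · · · ♙ ·│3
2│♙ ♙ ♙ ♙ ♙ ♘ · ♙│2
1│♖ · ♗ ♕ · ♖ ♔ ·│1
  ─────────────────
  a b c d e f g h


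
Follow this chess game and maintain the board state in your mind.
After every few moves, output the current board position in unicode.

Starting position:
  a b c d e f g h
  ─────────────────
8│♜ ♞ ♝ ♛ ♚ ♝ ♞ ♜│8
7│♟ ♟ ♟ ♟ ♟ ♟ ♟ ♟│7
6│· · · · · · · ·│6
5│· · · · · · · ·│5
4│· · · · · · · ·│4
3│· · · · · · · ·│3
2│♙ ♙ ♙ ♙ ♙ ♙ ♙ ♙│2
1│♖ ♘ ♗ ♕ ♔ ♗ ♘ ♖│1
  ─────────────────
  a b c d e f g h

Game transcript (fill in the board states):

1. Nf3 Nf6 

  a b c d e f g h
  ─────────────────
8│♜ ♞ ♝ ♛ ♚ ♝ · ♜│8
7│♟ ♟ ♟ ♟ ♟ ♟ ♟ ♟│7
6│· · · · · ♞ · ·│6
5│· · · · · · · ·│5
4│· · · · · · · ·│4
3│· · · · · ♘ · ·│3
2│♙ ♙ ♙ ♙ ♙ ♙ ♙ ♙│2
1│♖ ♘ ♗ ♕ ♔ ♗ · ♖│1
  ─────────────────
  a b c d e f g h

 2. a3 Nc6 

  a b c d e f g h
  ─────────────────
8│♜ · ♝ ♛ ♚ ♝ · ♜│8
7│♟ ♟ ♟ ♟ ♟ ♟ ♟ ♟│7
6│· · ♞ · · ♞ · ·│6
5│· · · · · · · ·│5
4│· · · · · · · ·│4
3│♙ · · · · ♘ · ·│3
2│· ♙ ♙ ♙ ♙ ♙ ♙ ♙│2
1│♖ ♘ ♗ ♕ ♔ ♗ · ♖│1
  ─────────────────
  a b c d e f g h

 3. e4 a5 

  a b c d e f g h
  ─────────────────
8│♜ · ♝ ♛ ♚ ♝ · ♜│8
7│· ♟ ♟ ♟ ♟ ♟ ♟ ♟│7
6│· · ♞ · · ♞ · ·│6
5│♟ · · · · · · ·│5
4│· · · · ♙ · · ·│4
3│♙ · · · · ♘ · ·│3
2│· ♙ ♙ ♙ · ♙ ♙ ♙│2
1│♖ ♘ ♗ ♕ ♔ ♗ · ♖│1
  ─────────────────
  a b c d e f g h



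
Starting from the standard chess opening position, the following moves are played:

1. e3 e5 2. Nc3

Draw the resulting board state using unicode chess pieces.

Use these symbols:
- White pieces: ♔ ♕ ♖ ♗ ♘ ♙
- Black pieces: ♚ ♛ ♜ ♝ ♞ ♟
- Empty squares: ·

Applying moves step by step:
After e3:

♜ ♞ ♝ ♛ ♚ ♝ ♞ ♜
♟ ♟ ♟ ♟ ♟ ♟ ♟ ♟
· · · · · · · ·
· · · · · · · ·
· · · · · · · ·
· · · · ♙ · · ·
♙ ♙ ♙ ♙ · ♙ ♙ ♙
♖ ♘ ♗ ♕ ♔ ♗ ♘ ♖


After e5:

♜ ♞ ♝ ♛ ♚ ♝ ♞ ♜
♟ ♟ ♟ ♟ · ♟ ♟ ♟
· · · · · · · ·
· · · · ♟ · · ·
· · · · · · · ·
· · · · ♙ · · ·
♙ ♙ ♙ ♙ · ♙ ♙ ♙
♖ ♘ ♗ ♕ ♔ ♗ ♘ ♖


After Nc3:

♜ ♞ ♝ ♛ ♚ ♝ ♞ ♜
♟ ♟ ♟ ♟ · ♟ ♟ ♟
· · · · · · · ·
· · · · ♟ · · ·
· · · · · · · ·
· · ♘ · ♙ · · ·
♙ ♙ ♙ ♙ · ♙ ♙ ♙
♖ · ♗ ♕ ♔ ♗ ♘ ♖



  a b c d e f g h
  ─────────────────
8│♜ ♞ ♝ ♛ ♚ ♝ ♞ ♜│8
7│♟ ♟ ♟ ♟ · ♟ ♟ ♟│7
6│· · · · · · · ·│6
5│· · · · ♟ · · ·│5
4│· · · · · · · ·│4
3│· · ♘ · ♙ · · ·│3
2│♙ ♙ ♙ ♙ · ♙ ♙ ♙│2
1│♖ · ♗ ♕ ♔ ♗ ♘ ♖│1
  ─────────────────
  a b c d e f g h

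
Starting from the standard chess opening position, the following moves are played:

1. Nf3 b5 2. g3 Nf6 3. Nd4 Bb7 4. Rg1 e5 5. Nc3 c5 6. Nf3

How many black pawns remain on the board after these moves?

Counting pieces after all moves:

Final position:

  a b c d e f g h
  ─────────────────
8│♜ ♞ · ♛ ♚ ♝ · ♜│8
7│♟ ♝ · ♟ · ♟ ♟ ♟│7
6│· · · · · ♞ · ·│6
5│· ♟ ♟ · ♟ · · ·│5
4│· · · · · · · ·│4
3│· · ♘ · · ♘ ♙ ·│3
2│♙ ♙ ♙ ♙ ♙ ♙ · ♙│2
1│♖ · ♗ ♕ ♔ ♗ ♖ ·│1
  ─────────────────
  a b c d e f g h


8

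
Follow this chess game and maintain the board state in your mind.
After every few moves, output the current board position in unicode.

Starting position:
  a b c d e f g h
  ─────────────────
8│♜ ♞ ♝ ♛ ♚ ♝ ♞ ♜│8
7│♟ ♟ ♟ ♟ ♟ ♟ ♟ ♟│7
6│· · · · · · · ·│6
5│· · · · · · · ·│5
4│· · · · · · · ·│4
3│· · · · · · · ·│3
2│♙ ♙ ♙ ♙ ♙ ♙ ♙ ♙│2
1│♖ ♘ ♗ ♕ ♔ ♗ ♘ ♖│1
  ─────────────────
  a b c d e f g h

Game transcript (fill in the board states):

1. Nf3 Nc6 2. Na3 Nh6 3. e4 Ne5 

  a b c d e f g h
  ─────────────────
8│♜ · ♝ ♛ ♚ ♝ · ♜│8
7│♟ ♟ ♟ ♟ ♟ ♟ ♟ ♟│7
6│· · · · · · · ♞│6
5│· · · · ♞ · · ·│5
4│· · · · ♙ · · ·│4
3│♘ · · · · ♘ · ·│3
2│♙ ♙ ♙ ♙ · ♙ ♙ ♙│2
1│♖ · ♗ ♕ ♔ ♗ · ♖│1
  ─────────────────
  a b c d e f g h

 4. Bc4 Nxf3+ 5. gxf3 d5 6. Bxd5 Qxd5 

  a b c d e f g h
  ─────────────────
8│♜ · ♝ · ♚ ♝ · ♜│8
7│♟ ♟ ♟ · ♟ ♟ ♟ ♟│7
6│· · · · · · · ♞│6
5│· · · ♛ · · · ·│5
4│· · · · ♙ · · ·│4
3│♘ · · · · ♙ · ·│3
2│♙ ♙ ♙ ♙ · ♙ · ♙│2
1│♖ · ♗ ♕ ♔ · · ♖│1
  ─────────────────
  a b c d e f g h

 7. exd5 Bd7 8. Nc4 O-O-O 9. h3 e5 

  a b c d e f g h
  ─────────────────
8│· · ♚ ♜ · ♝ · ♜│8
7│♟ ♟ ♟ ♝ · ♟ ♟ ♟│7
6│· · · · · · · ♞│6
5│· · · ♙ ♟ · · ·│5
4│· · ♘ · · · · ·│4
3│· · · · · ♙ · ♙│3
2│♙ ♙ ♙ ♙ · ♙ · ·│2
1│♖ · ♗ ♕ ♔ · · ♖│1
  ─────────────────
  a b c d e f g h

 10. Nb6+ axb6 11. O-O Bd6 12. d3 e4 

  a b c d e f g h
  ─────────────────
8│· · ♚ ♜ · · · ♜│8
7│· ♟ ♟ ♝ · ♟ ♟ ♟│7
6│· ♟ · ♝ · · · ♞│6
5│· · · ♙ · · · ·│5
4│· · · · ♟ · · ·│4
3│· · · ♙ · ♙ · ♙│3
2│♙ ♙ ♙ · · ♙ · ·│2
1│♖ · ♗ ♕ · ♖ ♔ ·│1
  ─────────────────
  a b c d e f g h

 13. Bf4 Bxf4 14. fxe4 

  a b c d e f g h
  ─────────────────
8│· · ♚ ♜ · · · ♜│8
7│· ♟ ♟ ♝ · ♟ ♟ ♟│7
6│· ♟ · · · · · ♞│6
5│· · · ♙ · · · ·│5
4│· · · · ♙ ♝ · ·│4
3│· · · ♙ · · · ♙│3
2│♙ ♙ ♙ · · ♙ · ·│2
1│♖ · · ♕ · ♖ ♔ ·│1
  ─────────────────
  a b c d e f g h


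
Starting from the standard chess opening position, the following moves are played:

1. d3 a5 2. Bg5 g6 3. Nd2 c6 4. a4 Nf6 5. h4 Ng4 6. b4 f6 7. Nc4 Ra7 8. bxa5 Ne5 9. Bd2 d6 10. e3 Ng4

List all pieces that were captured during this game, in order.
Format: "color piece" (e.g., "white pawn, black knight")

Tracking captures:
  bxa5: captured black pawn

black pawn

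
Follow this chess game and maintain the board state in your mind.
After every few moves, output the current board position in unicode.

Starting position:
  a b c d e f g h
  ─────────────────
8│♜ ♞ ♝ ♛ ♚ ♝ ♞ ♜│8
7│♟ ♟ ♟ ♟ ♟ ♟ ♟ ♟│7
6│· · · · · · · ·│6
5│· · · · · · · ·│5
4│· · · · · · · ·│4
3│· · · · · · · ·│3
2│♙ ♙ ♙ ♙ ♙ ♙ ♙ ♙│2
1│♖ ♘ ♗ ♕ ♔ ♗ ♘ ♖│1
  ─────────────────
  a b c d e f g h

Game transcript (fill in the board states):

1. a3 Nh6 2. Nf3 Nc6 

  a b c d e f g h
  ─────────────────
8│♜ · ♝ ♛ ♚ ♝ · ♜│8
7│♟ ♟ ♟ ♟ ♟ ♟ ♟ ♟│7
6│· · ♞ · · · · ♞│6
5│· · · · · · · ·│5
4│· · · · · · · ·│4
3│♙ · · · · ♘ · ·│3
2│· ♙ ♙ ♙ ♙ ♙ ♙ ♙│2
1│♖ ♘ ♗ ♕ ♔ ♗ · ♖│1
  ─────────────────
  a b c d e f g h

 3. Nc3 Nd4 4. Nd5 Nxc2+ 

  a b c d e f g h
  ─────────────────
8│♜ · ♝ ♛ ♚ ♝ · ♜│8
7│♟ ♟ ♟ ♟ ♟ ♟ ♟ ♟│7
6│· · · · · · · ♞│6
5│· · · ♘ · · · ·│5
4│· · · · · · · ·│4
3│♙ · · · · ♘ · ·│3
2│· ♙ ♞ ♙ ♙ ♙ ♙ ♙│2
1│♖ · ♗ ♕ ♔ ♗ · ♖│1
  ─────────────────
  a b c d e f g h

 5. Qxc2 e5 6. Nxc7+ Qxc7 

  a b c d e f g h
  ─────────────────
8│♜ · ♝ · ♚ ♝ · ♜│8
7│♟ ♟ ♛ ♟ · ♟ ♟ ♟│7
6│· · · · · · · ♞│6
5│· · · · ♟ · · ·│5
4│· · · · · · · ·│4
3│♙ · · · · ♘ · ·│3
2│· ♙ ♕ ♙ ♙ ♙ ♙ ♙│2
1│♖ · ♗ · ♔ ♗ · ♖│1
  ─────────────────
  a b c d e f g h

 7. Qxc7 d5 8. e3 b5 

  a b c d e f g h
  ─────────────────
8│♜ · ♝ · ♚ ♝ · ♜│8
7│♟ · ♕ · · ♟ ♟ ♟│7
6│· · · · · · · ♞│6
5│· ♟ · ♟ ♟ · · ·│5
4│· · · · · · · ·│4
3│♙ · · · ♙ ♘ · ·│3
2│· ♙ · ♙ · ♙ ♙ ♙│2
1│♖ · ♗ · ♔ ♗ · ♖│1
  ─────────────────
  a b c d e f g h

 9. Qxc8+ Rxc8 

  a b c d e f g h
  ─────────────────
8│· · ♜ · ♚ ♝ · ♜│8
7│♟ · · · · ♟ ♟ ♟│7
6│· · · · · · · ♞│6
5│· ♟ · ♟ ♟ · · ·│5
4│· · · · · · · ·│4
3│♙ · · · ♙ ♘ · ·│3
2│· ♙ · ♙ · ♙ ♙ ♙│2
1│♖ · ♗ · ♔ ♗ · ♖│1
  ─────────────────
  a b c d e f g h


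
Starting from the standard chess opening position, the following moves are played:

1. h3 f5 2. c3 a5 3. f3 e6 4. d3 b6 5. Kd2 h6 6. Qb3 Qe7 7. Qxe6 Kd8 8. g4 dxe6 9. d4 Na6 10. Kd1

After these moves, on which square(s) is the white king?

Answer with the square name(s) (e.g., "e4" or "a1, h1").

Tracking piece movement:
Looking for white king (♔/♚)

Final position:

  a b c d e f g h
  ─────────────────
8│♜ · ♝ ♚ · ♝ ♞ ♜│8
7│· · ♟ · ♛ · ♟ ·│7
6│♞ ♟ · · ♟ · · ♟│6
5│♟ · · · · ♟ · ·│5
4│· · · ♙ · · ♙ ·│4
3│· · ♙ · · ♙ · ♙│3
2│♙ ♙ · · ♙ · · ·│2
1│♖ ♘ ♗ ♔ · ♗ ♘ ♖│1
  ─────────────────
  a b c d e f g h


d1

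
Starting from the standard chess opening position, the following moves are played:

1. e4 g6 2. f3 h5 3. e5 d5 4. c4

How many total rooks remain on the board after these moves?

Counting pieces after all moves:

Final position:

  a b c d e f g h
  ─────────────────
8│♜ ♞ ♝ ♛ ♚ ♝ ♞ ♜│8
7│♟ ♟ ♟ · ♟ ♟ · ·│7
6│· · · · · · ♟ ·│6
5│· · · ♟ ♙ · · ♟│5
4│· · ♙ · · · · ·│4
3│· · · · · ♙ · ·│3
2│♙ ♙ · ♙ · · ♙ ♙│2
1│♖ ♘ ♗ ♕ ♔ ♗ ♘ ♖│1
  ─────────────────
  a b c d e f g h


4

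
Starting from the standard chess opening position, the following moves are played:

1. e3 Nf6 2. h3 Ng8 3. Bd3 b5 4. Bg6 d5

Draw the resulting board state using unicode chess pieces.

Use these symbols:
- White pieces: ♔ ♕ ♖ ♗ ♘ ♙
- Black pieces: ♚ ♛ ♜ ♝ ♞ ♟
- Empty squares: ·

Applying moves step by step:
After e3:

♜ ♞ ♝ ♛ ♚ ♝ ♞ ♜
♟ ♟ ♟ ♟ ♟ ♟ ♟ ♟
· · · · · · · ·
· · · · · · · ·
· · · · · · · ·
· · · · ♙ · · ·
♙ ♙ ♙ ♙ · ♙ ♙ ♙
♖ ♘ ♗ ♕ ♔ ♗ ♘ ♖


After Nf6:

♜ ♞ ♝ ♛ ♚ ♝ · ♜
♟ ♟ ♟ ♟ ♟ ♟ ♟ ♟
· · · · · ♞ · ·
· · · · · · · ·
· · · · · · · ·
· · · · ♙ · · ·
♙ ♙ ♙ ♙ · ♙ ♙ ♙
♖ ♘ ♗ ♕ ♔ ♗ ♘ ♖


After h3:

♜ ♞ ♝ ♛ ♚ ♝ · ♜
♟ ♟ ♟ ♟ ♟ ♟ ♟ ♟
· · · · · ♞ · ·
· · · · · · · ·
· · · · · · · ·
· · · · ♙ · · ♙
♙ ♙ ♙ ♙ · ♙ ♙ ·
♖ ♘ ♗ ♕ ♔ ♗ ♘ ♖


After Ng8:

♜ ♞ ♝ ♛ ♚ ♝ ♞ ♜
♟ ♟ ♟ ♟ ♟ ♟ ♟ ♟
· · · · · · · ·
· · · · · · · ·
· · · · · · · ·
· · · · ♙ · · ♙
♙ ♙ ♙ ♙ · ♙ ♙ ·
♖ ♘ ♗ ♕ ♔ ♗ ♘ ♖


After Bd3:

♜ ♞ ♝ ♛ ♚ ♝ ♞ ♜
♟ ♟ ♟ ♟ ♟ ♟ ♟ ♟
· · · · · · · ·
· · · · · · · ·
· · · · · · · ·
· · · ♗ ♙ · · ♙
♙ ♙ ♙ ♙ · ♙ ♙ ·
♖ ♘ ♗ ♕ ♔ · ♘ ♖


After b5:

♜ ♞ ♝ ♛ ♚ ♝ ♞ ♜
♟ · ♟ ♟ ♟ ♟ ♟ ♟
· · · · · · · ·
· ♟ · · · · · ·
· · · · · · · ·
· · · ♗ ♙ · · ♙
♙ ♙ ♙ ♙ · ♙ ♙ ·
♖ ♘ ♗ ♕ ♔ · ♘ ♖


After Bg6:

♜ ♞ ♝ ♛ ♚ ♝ ♞ ♜
♟ · ♟ ♟ ♟ ♟ ♟ ♟
· · · · · · ♗ ·
· ♟ · · · · · ·
· · · · · · · ·
· · · · ♙ · · ♙
♙ ♙ ♙ ♙ · ♙ ♙ ·
♖ ♘ ♗ ♕ ♔ · ♘ ♖


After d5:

♜ ♞ ♝ ♛ ♚ ♝ ♞ ♜
♟ · ♟ · ♟ ♟ ♟ ♟
· · · · · · ♗ ·
· ♟ · ♟ · · · ·
· · · · · · · ·
· · · · ♙ · · ♙
♙ ♙ ♙ ♙ · ♙ ♙ ·
♖ ♘ ♗ ♕ ♔ · ♘ ♖



  a b c d e f g h
  ─────────────────
8│♜ ♞ ♝ ♛ ♚ ♝ ♞ ♜│8
7│♟ · ♟ · ♟ ♟ ♟ ♟│7
6│· · · · · · ♗ ·│6
5│· ♟ · ♟ · · · ·│5
4│· · · · · · · ·│4
3│· · · · ♙ · · ♙│3
2│♙ ♙ ♙ ♙ · ♙ ♙ ·│2
1│♖ ♘ ♗ ♕ ♔ · ♘ ♖│1
  ─────────────────
  a b c d e f g h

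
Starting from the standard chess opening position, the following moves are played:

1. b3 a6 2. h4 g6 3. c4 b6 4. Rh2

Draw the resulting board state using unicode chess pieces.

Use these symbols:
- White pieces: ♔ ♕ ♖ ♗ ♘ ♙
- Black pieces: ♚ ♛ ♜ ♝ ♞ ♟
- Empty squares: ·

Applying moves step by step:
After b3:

♜ ♞ ♝ ♛ ♚ ♝ ♞ ♜
♟ ♟ ♟ ♟ ♟ ♟ ♟ ♟
· · · · · · · ·
· · · · · · · ·
· · · · · · · ·
· ♙ · · · · · ·
♙ · ♙ ♙ ♙ ♙ ♙ ♙
♖ ♘ ♗ ♕ ♔ ♗ ♘ ♖


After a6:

♜ ♞ ♝ ♛ ♚ ♝ ♞ ♜
· ♟ ♟ ♟ ♟ ♟ ♟ ♟
♟ · · · · · · ·
· · · · · · · ·
· · · · · · · ·
· ♙ · · · · · ·
♙ · ♙ ♙ ♙ ♙ ♙ ♙
♖ ♘ ♗ ♕ ♔ ♗ ♘ ♖


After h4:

♜ ♞ ♝ ♛ ♚ ♝ ♞ ♜
· ♟ ♟ ♟ ♟ ♟ ♟ ♟
♟ · · · · · · ·
· · · · · · · ·
· · · · · · · ♙
· ♙ · · · · · ·
♙ · ♙ ♙ ♙ ♙ ♙ ·
♖ ♘ ♗ ♕ ♔ ♗ ♘ ♖


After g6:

♜ ♞ ♝ ♛ ♚ ♝ ♞ ♜
· ♟ ♟ ♟ ♟ ♟ · ♟
♟ · · · · · ♟ ·
· · · · · · · ·
· · · · · · · ♙
· ♙ · · · · · ·
♙ · ♙ ♙ ♙ ♙ ♙ ·
♖ ♘ ♗ ♕ ♔ ♗ ♘ ♖


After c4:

♜ ♞ ♝ ♛ ♚ ♝ ♞ ♜
· ♟ ♟ ♟ ♟ ♟ · ♟
♟ · · · · · ♟ ·
· · · · · · · ·
· · ♙ · · · · ♙
· ♙ · · · · · ·
♙ · · ♙ ♙ ♙ ♙ ·
♖ ♘ ♗ ♕ ♔ ♗ ♘ ♖


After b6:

♜ ♞ ♝ ♛ ♚ ♝ ♞ ♜
· · ♟ ♟ ♟ ♟ · ♟
♟ ♟ · · · · ♟ ·
· · · · · · · ·
· · ♙ · · · · ♙
· ♙ · · · · · ·
♙ · · ♙ ♙ ♙ ♙ ·
♖ ♘ ♗ ♕ ♔ ♗ ♘ ♖


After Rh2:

♜ ♞ ♝ ♛ ♚ ♝ ♞ ♜
· · ♟ ♟ ♟ ♟ · ♟
♟ ♟ · · · · ♟ ·
· · · · · · · ·
· · ♙ · · · · ♙
· ♙ · · · · · ·
♙ · · ♙ ♙ ♙ ♙ ♖
♖ ♘ ♗ ♕ ♔ ♗ ♘ ·



  a b c d e f g h
  ─────────────────
8│♜ ♞ ♝ ♛ ♚ ♝ ♞ ♜│8
7│· · ♟ ♟ ♟ ♟ · ♟│7
6│♟ ♟ · · · · ♟ ·│6
5│· · · · · · · ·│5
4│· · ♙ · · · · ♙│4
3│· ♙ · · · · · ·│3
2│♙ · · ♙ ♙ ♙ ♙ ♖│2
1│♖ ♘ ♗ ♕ ♔ ♗ ♘ ·│1
  ─────────────────
  a b c d e f g h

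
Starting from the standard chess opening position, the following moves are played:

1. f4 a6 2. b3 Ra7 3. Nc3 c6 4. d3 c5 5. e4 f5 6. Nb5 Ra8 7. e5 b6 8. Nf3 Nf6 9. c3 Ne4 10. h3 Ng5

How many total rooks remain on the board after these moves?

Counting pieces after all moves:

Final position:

  a b c d e f g h
  ─────────────────
8│♜ ♞ ♝ ♛ ♚ ♝ · ♜│8
7│· · · ♟ ♟ · ♟ ♟│7
6│♟ ♟ · · · · · ·│6
5│· ♘ ♟ · ♙ ♟ ♞ ·│5
4│· · · · · ♙ · ·│4
3│· ♙ ♙ ♙ · ♘ · ♙│3
2│♙ · · · · · ♙ ·│2
1│♖ · ♗ ♕ ♔ ♗ · ♖│1
  ─────────────────
  a b c d e f g h


4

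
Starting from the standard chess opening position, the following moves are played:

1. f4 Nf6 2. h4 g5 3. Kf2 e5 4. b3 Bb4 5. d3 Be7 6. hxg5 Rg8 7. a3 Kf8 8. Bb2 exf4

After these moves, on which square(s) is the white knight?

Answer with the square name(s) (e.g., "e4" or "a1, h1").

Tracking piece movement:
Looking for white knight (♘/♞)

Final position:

  a b c d e f g h
  ─────────────────
8│♜ ♞ ♝ ♛ · ♚ ♜ ·│8
7│♟ ♟ ♟ ♟ ♝ ♟ · ♟│7
6│· · · · · ♞ · ·│6
5│· · · · · · ♙ ·│5
4│· · · · · ♟ · ·│4
3│♙ ♙ · ♙ · · · ·│3
2│· ♗ ♙ · ♙ ♔ ♙ ·│2
1│♖ ♘ · ♕ · ♗ ♘ ♖│1
  ─────────────────
  a b c d e f g h


b1, g1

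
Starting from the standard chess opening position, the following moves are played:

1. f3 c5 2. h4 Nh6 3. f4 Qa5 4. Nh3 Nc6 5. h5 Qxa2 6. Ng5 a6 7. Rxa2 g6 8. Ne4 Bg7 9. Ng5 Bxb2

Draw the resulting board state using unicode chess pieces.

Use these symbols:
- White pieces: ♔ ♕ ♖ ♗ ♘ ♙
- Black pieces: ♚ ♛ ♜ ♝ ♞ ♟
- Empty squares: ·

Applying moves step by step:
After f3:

♜ ♞ ♝ ♛ ♚ ♝ ♞ ♜
♟ ♟ ♟ ♟ ♟ ♟ ♟ ♟
· · · · · · · ·
· · · · · · · ·
· · · · · · · ·
· · · · · ♙ · ·
♙ ♙ ♙ ♙ ♙ · ♙ ♙
♖ ♘ ♗ ♕ ♔ ♗ ♘ ♖


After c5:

♜ ♞ ♝ ♛ ♚ ♝ ♞ ♜
♟ ♟ · ♟ ♟ ♟ ♟ ♟
· · · · · · · ·
· · ♟ · · · · ·
· · · · · · · ·
· · · · · ♙ · ·
♙ ♙ ♙ ♙ ♙ · ♙ ♙
♖ ♘ ♗ ♕ ♔ ♗ ♘ ♖


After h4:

♜ ♞ ♝ ♛ ♚ ♝ ♞ ♜
♟ ♟ · ♟ ♟ ♟ ♟ ♟
· · · · · · · ·
· · ♟ · · · · ·
· · · · · · · ♙
· · · · · ♙ · ·
♙ ♙ ♙ ♙ ♙ · ♙ ·
♖ ♘ ♗ ♕ ♔ ♗ ♘ ♖


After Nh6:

♜ ♞ ♝ ♛ ♚ ♝ · ♜
♟ ♟ · ♟ ♟ ♟ ♟ ♟
· · · · · · · ♞
· · ♟ · · · · ·
· · · · · · · ♙
· · · · · ♙ · ·
♙ ♙ ♙ ♙ ♙ · ♙ ·
♖ ♘ ♗ ♕ ♔ ♗ ♘ ♖


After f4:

♜ ♞ ♝ ♛ ♚ ♝ · ♜
♟ ♟ · ♟ ♟ ♟ ♟ ♟
· · · · · · · ♞
· · ♟ · · · · ·
· · · · · ♙ · ♙
· · · · · · · ·
♙ ♙ ♙ ♙ ♙ · ♙ ·
♖ ♘ ♗ ♕ ♔ ♗ ♘ ♖


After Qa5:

♜ ♞ ♝ · ♚ ♝ · ♜
♟ ♟ · ♟ ♟ ♟ ♟ ♟
· · · · · · · ♞
♛ · ♟ · · · · ·
· · · · · ♙ · ♙
· · · · · · · ·
♙ ♙ ♙ ♙ ♙ · ♙ ·
♖ ♘ ♗ ♕ ♔ ♗ ♘ ♖


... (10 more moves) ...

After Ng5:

♜ · ♝ · ♚ · · ♜
· ♟ · ♟ ♟ ♟ ♝ ♟
♟ · ♞ · · · ♟ ♞
· · ♟ · · · ♘ ♙
· · · · · ♙ · ·
· · · · · · · ·
♖ ♙ ♙ ♙ ♙ · ♙ ·
· ♘ ♗ ♕ ♔ ♗ · ♖


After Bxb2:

♜ · ♝ · ♚ · · ♜
· ♟ · ♟ ♟ ♟ · ♟
♟ · ♞ · · · ♟ ♞
· · ♟ · · · ♘ ♙
· · · · · ♙ · ·
· · · · · · · ·
♖ ♝ ♙ ♙ ♙ · ♙ ·
· ♘ ♗ ♕ ♔ ♗ · ♖



  a b c d e f g h
  ─────────────────
8│♜ · ♝ · ♚ · · ♜│8
7│· ♟ · ♟ ♟ ♟ · ♟│7
6│♟ · ♞ · · · ♟ ♞│6
5│· · ♟ · · · ♘ ♙│5
4│· · · · · ♙ · ·│4
3│· · · · · · · ·│3
2│♖ ♝ ♙ ♙ ♙ · ♙ ·│2
1│· ♘ ♗ ♕ ♔ ♗ · ♖│1
  ─────────────────
  a b c d e f g h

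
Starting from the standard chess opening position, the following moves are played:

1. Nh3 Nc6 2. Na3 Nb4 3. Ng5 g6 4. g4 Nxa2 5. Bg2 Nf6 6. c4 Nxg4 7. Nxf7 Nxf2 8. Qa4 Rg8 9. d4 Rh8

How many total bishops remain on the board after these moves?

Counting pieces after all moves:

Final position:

  a b c d e f g h
  ─────────────────
8│♜ · ♝ ♛ ♚ ♝ · ♜│8
7│♟ ♟ ♟ ♟ ♟ ♘ · ♟│7
6│· · · · · · ♟ ·│6
5│· · · · · · · ·│5
4│♕ · ♙ ♙ · · · ·│4
3│♘ · · · · · · ·│3
2│♞ ♙ · · ♙ ♞ ♗ ♙│2
1│♖ · ♗ · ♔ · · ♖│1
  ─────────────────
  a b c d e f g h


4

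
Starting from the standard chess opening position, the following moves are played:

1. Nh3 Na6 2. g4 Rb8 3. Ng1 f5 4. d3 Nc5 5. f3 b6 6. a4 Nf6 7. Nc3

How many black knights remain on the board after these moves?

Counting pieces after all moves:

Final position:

  a b c d e f g h
  ─────────────────
8│· ♜ ♝ ♛ ♚ ♝ · ♜│8
7│♟ · ♟ ♟ ♟ · ♟ ♟│7
6│· ♟ · · · ♞ · ·│6
5│· · ♞ · · ♟ · ·│5
4│♙ · · · · · ♙ ·│4
3│· · ♘ ♙ · ♙ · ·│3
2│· ♙ ♙ · ♙ · · ♙│2
1│♖ · ♗ ♕ ♔ ♗ ♘ ♖│1
  ─────────────────
  a b c d e f g h


2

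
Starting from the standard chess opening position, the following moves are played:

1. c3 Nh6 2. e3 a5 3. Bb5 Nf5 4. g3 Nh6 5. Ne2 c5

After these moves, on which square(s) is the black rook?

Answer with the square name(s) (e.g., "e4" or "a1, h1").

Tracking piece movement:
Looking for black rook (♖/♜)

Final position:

  a b c d e f g h
  ─────────────────
8│♜ ♞ ♝ ♛ ♚ ♝ · ♜│8
7│· ♟ · ♟ ♟ ♟ ♟ ♟│7
6│· · · · · · · ♞│6
5│♟ ♗ ♟ · · · · ·│5
4│· · · · · · · ·│4
3│· · ♙ · ♙ · ♙ ·│3
2│♙ ♙ · ♙ ♘ ♙ · ♙│2
1│♖ ♘ ♗ ♕ ♔ · · ♖│1
  ─────────────────
  a b c d e f g h


a8, h8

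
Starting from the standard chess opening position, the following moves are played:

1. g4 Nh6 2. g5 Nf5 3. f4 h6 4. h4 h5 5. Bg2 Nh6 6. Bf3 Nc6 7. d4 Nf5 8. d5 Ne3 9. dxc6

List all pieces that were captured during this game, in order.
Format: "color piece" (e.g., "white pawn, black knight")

Tracking captures:
  dxc6: captured black knight

black knight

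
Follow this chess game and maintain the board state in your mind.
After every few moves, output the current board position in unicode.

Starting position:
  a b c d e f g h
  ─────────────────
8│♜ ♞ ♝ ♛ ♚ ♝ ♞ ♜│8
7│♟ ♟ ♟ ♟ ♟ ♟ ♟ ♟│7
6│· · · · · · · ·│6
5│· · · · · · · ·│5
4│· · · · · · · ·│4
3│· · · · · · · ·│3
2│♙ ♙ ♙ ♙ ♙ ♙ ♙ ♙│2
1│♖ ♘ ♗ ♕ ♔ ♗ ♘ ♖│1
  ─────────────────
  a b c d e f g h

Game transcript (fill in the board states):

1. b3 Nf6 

  a b c d e f g h
  ─────────────────
8│♜ ♞ ♝ ♛ ♚ ♝ · ♜│8
7│♟ ♟ ♟ ♟ ♟ ♟ ♟ ♟│7
6│· · · · · ♞ · ·│6
5│· · · · · · · ·│5
4│· · · · · · · ·│4
3│· ♙ · · · · · ·│3
2│♙ · ♙ ♙ ♙ ♙ ♙ ♙│2
1│♖ ♘ ♗ ♕ ♔ ♗ ♘ ♖│1
  ─────────────────
  a b c d e f g h

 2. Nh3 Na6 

  a b c d e f g h
  ─────────────────
8│♜ · ♝ ♛ ♚ ♝ · ♜│8
7│♟ ♟ ♟ ♟ ♟ ♟ ♟ ♟│7
6│♞ · · · · ♞ · ·│6
5│· · · · · · · ·│5
4│· · · · · · · ·│4
3│· ♙ · · · · · ♘│3
2│♙ · ♙ ♙ ♙ ♙ ♙ ♙│2
1│♖ ♘ ♗ ♕ ♔ ♗ · ♖│1
  ─────────────────
  a b c d e f g h

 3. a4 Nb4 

  a b c d e f g h
  ─────────────────
8│♜ · ♝ ♛ ♚ ♝ · ♜│8
7│♟ ♟ ♟ ♟ ♟ ♟ ♟ ♟│7
6│· · · · · ♞ · ·│6
5│· · · · · · · ·│5
4│♙ ♞ · · · · · ·│4
3│· ♙ · · · · · ♘│3
2│· · ♙ ♙ ♙ ♙ ♙ ♙│2
1│♖ ♘ ♗ ♕ ♔ ♗ · ♖│1
  ─────────────────
  a b c d e f g h



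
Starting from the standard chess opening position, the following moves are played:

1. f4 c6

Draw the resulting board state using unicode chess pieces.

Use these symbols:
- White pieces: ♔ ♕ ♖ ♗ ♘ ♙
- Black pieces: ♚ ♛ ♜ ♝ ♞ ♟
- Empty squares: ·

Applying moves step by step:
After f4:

♜ ♞ ♝ ♛ ♚ ♝ ♞ ♜
♟ ♟ ♟ ♟ ♟ ♟ ♟ ♟
· · · · · · · ·
· · · · · · · ·
· · · · · ♙ · ·
· · · · · · · ·
♙ ♙ ♙ ♙ ♙ · ♙ ♙
♖ ♘ ♗ ♕ ♔ ♗ ♘ ♖


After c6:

♜ ♞ ♝ ♛ ♚ ♝ ♞ ♜
♟ ♟ · ♟ ♟ ♟ ♟ ♟
· · ♟ · · · · ·
· · · · · · · ·
· · · · · ♙ · ·
· · · · · · · ·
♙ ♙ ♙ ♙ ♙ · ♙ ♙
♖ ♘ ♗ ♕ ♔ ♗ ♘ ♖



  a b c d e f g h
  ─────────────────
8│♜ ♞ ♝ ♛ ♚ ♝ ♞ ♜│8
7│♟ ♟ · ♟ ♟ ♟ ♟ ♟│7
6│· · ♟ · · · · ·│6
5│· · · · · · · ·│5
4│· · · · · ♙ · ·│4
3│· · · · · · · ·│3
2│♙ ♙ ♙ ♙ ♙ · ♙ ♙│2
1│♖ ♘ ♗ ♕ ♔ ♗ ♘ ♖│1
  ─────────────────
  a b c d e f g h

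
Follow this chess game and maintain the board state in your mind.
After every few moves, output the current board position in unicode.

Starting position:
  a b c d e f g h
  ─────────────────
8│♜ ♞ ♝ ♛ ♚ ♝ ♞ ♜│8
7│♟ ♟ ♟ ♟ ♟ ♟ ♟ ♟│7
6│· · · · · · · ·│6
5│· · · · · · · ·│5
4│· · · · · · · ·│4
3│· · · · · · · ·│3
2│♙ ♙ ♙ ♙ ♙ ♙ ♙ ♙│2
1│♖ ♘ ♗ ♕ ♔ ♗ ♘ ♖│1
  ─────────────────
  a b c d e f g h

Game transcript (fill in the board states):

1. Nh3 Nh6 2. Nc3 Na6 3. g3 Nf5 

  a b c d e f g h
  ─────────────────
8│♜ · ♝ ♛ ♚ ♝ · ♜│8
7│♟ ♟ ♟ ♟ ♟ ♟ ♟ ♟│7
6│♞ · · · · · · ·│6
5│· · · · · ♞ · ·│5
4│· · · · · · · ·│4
3│· · ♘ · · · ♙ ♘│3
2│♙ ♙ ♙ ♙ ♙ ♙ · ♙│2
1│♖ · ♗ ♕ ♔ ♗ · ♖│1
  ─────────────────
  a b c d e f g h

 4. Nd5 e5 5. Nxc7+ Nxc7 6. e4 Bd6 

  a b c d e f g h
  ─────────────────
8│♜ · ♝ ♛ ♚ · · ♜│8
7│♟ ♟ ♞ ♟ · ♟ ♟ ♟│7
6│· · · ♝ · · · ·│6
5│· · · · ♟ ♞ · ·│5
4│· · · · ♙ · · ·│4
3│· · · · · · ♙ ♘│3
2│♙ ♙ ♙ ♙ · ♙ · ♙│2
1│♖ · ♗ ♕ ♔ ♗ · ♖│1
  ─────────────────
  a b c d e f g h

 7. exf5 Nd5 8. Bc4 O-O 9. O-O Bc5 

  a b c d e f g h
  ─────────────────
8│♜ · ♝ ♛ · ♜ ♚ ·│8
7│♟ ♟ · ♟ · ♟ ♟ ♟│7
6│· · · · · · · ·│6
5│· · ♝ ♞ ♟ ♙ · ·│5
4│· · ♗ · · · · ·│4
3│· · · · · · ♙ ♘│3
2│♙ ♙ ♙ ♙ · ♙ · ♙│2
1│♖ · ♗ ♕ · ♖ ♔ ·│1
  ─────────────────
  a b c d e f g h

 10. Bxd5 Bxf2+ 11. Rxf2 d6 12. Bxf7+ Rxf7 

  a b c d e f g h
  ─────────────────
8│♜ · ♝ ♛ · · ♚ ·│8
7│♟ ♟ · · · ♜ ♟ ♟│7
6│· · · ♟ · · · ·│6
5│· · · · ♟ ♙ · ·│5
4│· · · · · · · ·│4
3│· · · · · · ♙ ♘│3
2│♙ ♙ ♙ ♙ · ♖ · ♙│2
1│♖ · ♗ ♕ · · ♔ ·│1
  ─────────────────
  a b c d e f g h

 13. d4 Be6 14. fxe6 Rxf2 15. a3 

  a b c d e f g h
  ─────────────────
8│♜ · · ♛ · · ♚ ·│8
7│♟ ♟ · · · · ♟ ♟│7
6│· · · ♟ ♙ · · ·│6
5│· · · · ♟ · · ·│5
4│· · · ♙ · · · ·│4
3│♙ · · · · · ♙ ♘│3
2│· ♙ ♙ · · ♜ · ♙│2
1│♖ · ♗ ♕ · · ♔ ·│1
  ─────────────────
  a b c d e f g h


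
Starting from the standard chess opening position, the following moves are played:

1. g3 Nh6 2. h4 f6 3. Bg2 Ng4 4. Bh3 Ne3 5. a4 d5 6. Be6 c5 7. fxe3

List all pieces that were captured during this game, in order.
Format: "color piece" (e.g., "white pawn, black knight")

Tracking captures:
  fxe3: captured black knight

black knight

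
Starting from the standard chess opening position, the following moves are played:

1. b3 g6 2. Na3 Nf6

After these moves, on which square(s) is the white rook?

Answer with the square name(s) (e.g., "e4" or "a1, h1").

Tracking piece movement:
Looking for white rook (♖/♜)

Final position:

  a b c d e f g h
  ─────────────────
8│♜ ♞ ♝ ♛ ♚ ♝ · ♜│8
7│♟ ♟ ♟ ♟ ♟ ♟ · ♟│7
6│· · · · · ♞ ♟ ·│6
5│· · · · · · · ·│5
4│· · · · · · · ·│4
3│♘ ♙ · · · · · ·│3
2│♙ · ♙ ♙ ♙ ♙ ♙ ♙│2
1│♖ · ♗ ♕ ♔ ♗ ♘ ♖│1
  ─────────────────
  a b c d e f g h


a1, h1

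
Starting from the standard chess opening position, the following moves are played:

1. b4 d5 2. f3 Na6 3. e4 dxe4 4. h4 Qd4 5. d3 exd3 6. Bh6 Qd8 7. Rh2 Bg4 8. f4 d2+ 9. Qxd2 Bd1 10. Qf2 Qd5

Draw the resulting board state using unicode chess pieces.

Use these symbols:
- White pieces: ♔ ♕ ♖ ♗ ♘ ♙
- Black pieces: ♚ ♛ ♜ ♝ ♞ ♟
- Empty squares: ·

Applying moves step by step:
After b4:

♜ ♞ ♝ ♛ ♚ ♝ ♞ ♜
♟ ♟ ♟ ♟ ♟ ♟ ♟ ♟
· · · · · · · ·
· · · · · · · ·
· ♙ · · · · · ·
· · · · · · · ·
♙ · ♙ ♙ ♙ ♙ ♙ ♙
♖ ♘ ♗ ♕ ♔ ♗ ♘ ♖


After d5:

♜ ♞ ♝ ♛ ♚ ♝ ♞ ♜
♟ ♟ ♟ · ♟ ♟ ♟ ♟
· · · · · · · ·
· · · ♟ · · · ·
· ♙ · · · · · ·
· · · · · · · ·
♙ · ♙ ♙ ♙ ♙ ♙ ♙
♖ ♘ ♗ ♕ ♔ ♗ ♘ ♖


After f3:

♜ ♞ ♝ ♛ ♚ ♝ ♞ ♜
♟ ♟ ♟ · ♟ ♟ ♟ ♟
· · · · · · · ·
· · · ♟ · · · ·
· ♙ · · · · · ·
· · · · · ♙ · ·
♙ · ♙ ♙ ♙ · ♙ ♙
♖ ♘ ♗ ♕ ♔ ♗ ♘ ♖


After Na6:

♜ · ♝ ♛ ♚ ♝ ♞ ♜
♟ ♟ ♟ · ♟ ♟ ♟ ♟
♞ · · · · · · ·
· · · ♟ · · · ·
· ♙ · · · · · ·
· · · · · ♙ · ·
♙ · ♙ ♙ ♙ · ♙ ♙
♖ ♘ ♗ ♕ ♔ ♗ ♘ ♖


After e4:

♜ · ♝ ♛ ♚ ♝ ♞ ♜
♟ ♟ ♟ · ♟ ♟ ♟ ♟
♞ · · · · · · ·
· · · ♟ · · · ·
· ♙ · · ♙ · · ·
· · · · · ♙ · ·
♙ · ♙ ♙ · · ♙ ♙
♖ ♘ ♗ ♕ ♔ ♗ ♘ ♖


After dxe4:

♜ · ♝ ♛ ♚ ♝ ♞ ♜
♟ ♟ ♟ · ♟ ♟ ♟ ♟
♞ · · · · · · ·
· · · · · · · ·
· ♙ · · ♟ · · ·
· · · · · ♙ · ·
♙ · ♙ ♙ · · ♙ ♙
♖ ♘ ♗ ♕ ♔ ♗ ♘ ♖


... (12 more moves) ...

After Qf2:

♜ · · ♛ ♚ ♝ ♞ ♜
♟ ♟ ♟ · ♟ ♟ ♟ ♟
♞ · · · · · · ♗
· · · · · · · ·
· ♙ · · · ♙ · ♙
· · · · · · · ·
♙ · ♙ · · ♕ ♙ ♖
♖ ♘ · ♝ ♔ ♗ ♘ ·


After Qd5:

♜ · · · ♚ ♝ ♞ ♜
♟ ♟ ♟ · ♟ ♟ ♟ ♟
♞ · · · · · · ♗
· · · ♛ · · · ·
· ♙ · · · ♙ · ♙
· · · · · · · ·
♙ · ♙ · · ♕ ♙ ♖
♖ ♘ · ♝ ♔ ♗ ♘ ·



  a b c d e f g h
  ─────────────────
8│♜ · · · ♚ ♝ ♞ ♜│8
7│♟ ♟ ♟ · ♟ ♟ ♟ ♟│7
6│♞ · · · · · · ♗│6
5│· · · ♛ · · · ·│5
4│· ♙ · · · ♙ · ♙│4
3│· · · · · · · ·│3
2│♙ · ♙ · · ♕ ♙ ♖│2
1│♖ ♘ · ♝ ♔ ♗ ♘ ·│1
  ─────────────────
  a b c d e f g h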